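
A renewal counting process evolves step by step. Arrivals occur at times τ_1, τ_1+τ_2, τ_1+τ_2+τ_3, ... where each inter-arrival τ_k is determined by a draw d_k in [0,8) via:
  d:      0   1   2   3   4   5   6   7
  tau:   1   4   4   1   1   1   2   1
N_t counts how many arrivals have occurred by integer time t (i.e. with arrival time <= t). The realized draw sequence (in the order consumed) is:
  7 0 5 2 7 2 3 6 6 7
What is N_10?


5

draw d_1=7: τ_1=1, arrival time A_1=1
draw d_2=0: τ_2=1, arrival time A_2=2
draw d_3=5: τ_3=1, arrival time A_3=3
draw d_4=2: τ_4=4, arrival time A_4=7
draw d_5=7: τ_5=1, arrival time A_5=8
draw d_6=2: τ_6=4, arrival time A_6=12
draw d_7=3: τ_7=1, arrival time A_7=13
draw d_8=6: τ_8=2, arrival time A_8=15
draw d_9=6: τ_9=2, arrival time A_9=17
draw d_10=7: τ_10=1, arrival time A_10=18
N_t over t=0..10: 0:0 1:1 2:2 3:3 4:3 5:3 6:3 7:4 8:5 9:5 10:5


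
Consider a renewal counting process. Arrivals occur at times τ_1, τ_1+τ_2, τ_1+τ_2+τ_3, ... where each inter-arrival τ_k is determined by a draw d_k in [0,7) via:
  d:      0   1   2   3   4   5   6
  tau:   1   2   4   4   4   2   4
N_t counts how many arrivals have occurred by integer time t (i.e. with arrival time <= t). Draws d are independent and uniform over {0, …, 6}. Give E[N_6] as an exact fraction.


Inter-arrival values over d=0..6: [1, 2, 4, 4, 4, 2, 4]
Each d has probability 1/7, so the pmf of τ is: f(1) = 1/7, f(2) = 2/7, f(4) = 4/7
Renewal equation for m(n) = E[N_n]: condition on τ_1 = k (if k <= n, one arrival plus a fresh copy on the remaining n−k steps): m(n) = F(n) + Σ_{k<=n} f(k)·m(n−k), where F(n) = P(τ <= n) and m(0) = 0
m(1) = F(1) = 1/7
m(2) = F(2) + f(1)·m(1) = 3/7 + 1/7·1/7 = 22/49
m(3) = F(3) + f(1)·m(2) + f(2)·m(1) = 3/7 + 1/7·22/49 + 2/7·1/7 = 183/343
m(4) = F(4) + f(1)·m(3) + f(2)·m(2) = 1 + 1/7·183/343 + 2/7·22/49 = 2892/2401
m(5) = F(5) + f(1)·m(4) + f(2)·m(3) + f(4)·m(1) = 1 + 1/7·2892/2401 + 2/7·183/343 + 4/7·1/7 = 23633/16807
m(6) = F(6) + f(1)·m(5) + f(2)·m(4) + f(4)·m(2) = 1 + 1/7·23633/16807 + 2/7·2892/2401 + 4/7·22/49 = 211954/117649
E[N_6] = m(6) = 211954/117649

211954/117649


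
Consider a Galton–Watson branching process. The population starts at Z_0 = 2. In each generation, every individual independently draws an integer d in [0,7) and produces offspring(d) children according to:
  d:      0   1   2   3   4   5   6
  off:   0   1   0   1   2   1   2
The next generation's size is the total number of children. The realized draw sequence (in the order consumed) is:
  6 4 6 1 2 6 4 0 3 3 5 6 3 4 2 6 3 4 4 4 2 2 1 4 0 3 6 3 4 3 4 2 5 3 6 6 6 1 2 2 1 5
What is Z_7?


gen 0: Z_0=2, draws=[6, 4], offspring=[2, 2], Z_1=4
gen 1: Z_1=4, draws=[6, 1, 2, 6], offspring=[2, 1, 0, 2], Z_2=5
gen 2: Z_2=5, draws=[4, 0, 3, 3, 5], offspring=[2, 0, 1, 1, 1], Z_3=5
gen 3: Z_3=5, draws=[6, 3, 4, 2, 6], offspring=[2, 1, 2, 0, 2], Z_4=7
gen 4: Z_4=7, draws=[3, 4, 4, 4, 2, 2, 1], offspring=[1, 2, 2, 2, 0, 0, 1], Z_5=8
gen 5: Z_5=8, draws=[4, 0, 3, 6, 3, 4, 3, 4], offspring=[2, 0, 1, 2, 1, 2, 1, 2], Z_6=11
gen 6: Z_6=11, draws=[2, 5, 3, 6, 6, 6, 1, 2, 2, 1, 5], offspring=[0, 1, 1, 2, 2, 2, 1, 0, 0, 1, 1], Z_7=11

11


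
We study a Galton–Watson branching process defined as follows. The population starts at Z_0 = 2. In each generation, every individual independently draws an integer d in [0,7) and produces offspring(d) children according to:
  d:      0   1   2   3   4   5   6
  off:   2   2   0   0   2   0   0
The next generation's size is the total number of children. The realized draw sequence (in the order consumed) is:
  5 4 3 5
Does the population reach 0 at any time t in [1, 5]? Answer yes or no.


gen 0: Z_0=2, draws=[5, 4], offspring=[0, 2], Z_1=2
gen 1: Z_1=2, draws=[3, 5], offspring=[0, 0], Z_2=0
gen 2: Z_2=0, draws=[], offspring=[], Z_3=0
gen 3: Z_3=0, draws=[], offspring=[], Z_4=0
gen 4: Z_4=0, draws=[], offspring=[], Z_5=0

yes


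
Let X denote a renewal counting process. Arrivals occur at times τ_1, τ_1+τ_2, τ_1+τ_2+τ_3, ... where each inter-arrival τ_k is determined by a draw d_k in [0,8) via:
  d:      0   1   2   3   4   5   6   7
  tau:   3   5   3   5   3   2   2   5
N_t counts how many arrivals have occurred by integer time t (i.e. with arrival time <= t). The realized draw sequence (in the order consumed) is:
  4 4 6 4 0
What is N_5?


1

draw d_1=4: τ_1=3, arrival time A_1=3
draw d_2=4: τ_2=3, arrival time A_2=6
draw d_3=6: τ_3=2, arrival time A_3=8
draw d_4=4: τ_4=3, arrival time A_4=11
draw d_5=0: τ_5=3, arrival time A_5=14
N_t over t=0..5: 0:0 1:0 2:0 3:1 4:1 5:1


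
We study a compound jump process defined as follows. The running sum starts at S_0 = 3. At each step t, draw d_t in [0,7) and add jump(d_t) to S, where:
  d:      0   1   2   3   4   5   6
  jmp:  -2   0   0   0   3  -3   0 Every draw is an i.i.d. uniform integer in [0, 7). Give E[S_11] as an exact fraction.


Outcome values over d=0..6: [-2, 0, 0, 0, 3, -3, 0]
Σy = -2, Σy² = 22, M = 7
μ = -2/7 = -2/7,  σ² = 22/7 − (-2/7)² = 150/49
E[S_11] = 3 + 11·(-2/7) = -1/7

-1/7


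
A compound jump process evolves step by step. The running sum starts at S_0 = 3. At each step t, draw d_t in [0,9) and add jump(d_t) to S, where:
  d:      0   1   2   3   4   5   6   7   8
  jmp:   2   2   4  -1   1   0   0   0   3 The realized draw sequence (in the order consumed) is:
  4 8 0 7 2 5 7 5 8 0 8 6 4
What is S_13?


t=0: S=3, d=4, jump=1, S_1=4
t=1: S=4, d=8, jump=3, S_2=7
t=2: S=7, d=0, jump=2, S_3=9
t=3: S=9, d=7, jump=0, S_4=9
t=4: S=9, d=2, jump=4, S_5=13
t=5: S=13, d=5, jump=0, S_6=13
t=6: S=13, d=7, jump=0, S_7=13
t=7: S=13, d=5, jump=0, S_8=13
t=8: S=13, d=8, jump=3, S_9=16
t=9: S=16, d=0, jump=2, S_10=18
t=10: S=18, d=8, jump=3, S_11=21
t=11: S=21, d=6, jump=0, S_12=21
t=12: S=21, d=4, jump=1, S_13=22

22


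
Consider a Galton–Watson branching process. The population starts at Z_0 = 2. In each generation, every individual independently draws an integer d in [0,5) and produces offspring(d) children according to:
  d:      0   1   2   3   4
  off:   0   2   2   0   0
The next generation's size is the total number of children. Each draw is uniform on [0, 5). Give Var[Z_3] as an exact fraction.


46848/15625

Outcome values over d=0..4: [0, 2, 2, 0, 0]
Σy = 4, Σy² = 8, M = 5
μ = 4/5 = 4/5,  σ² = 8/5 − (4/5)² = 24/25
V_0 = 0, E_0 = 2
V_1 = 24/25·E_0 + (4/5)²·V_0 = 48/25;  E_1 = 8/5
V_2 = 24/25·E_1 + (4/5)²·V_1 = 1728/625;  E_2 = 32/25
V_3 = 24/25·E_2 + (4/5)²·V_2 = 46848/15625;  E_3 = 128/125


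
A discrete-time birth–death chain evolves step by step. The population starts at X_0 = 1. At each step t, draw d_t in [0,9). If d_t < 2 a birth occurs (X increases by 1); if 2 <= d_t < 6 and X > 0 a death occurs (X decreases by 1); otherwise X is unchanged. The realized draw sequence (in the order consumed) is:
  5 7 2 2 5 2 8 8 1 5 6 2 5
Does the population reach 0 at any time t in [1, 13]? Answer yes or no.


yes

t=0: X=1, d=5 → death, X_1=0
t=1: X=0, d=7 → hold, X_2=0
t=2: X=0, d=2 → hold, X_3=0
t=3: X=0, d=2 → hold, X_4=0
t=4: X=0, d=5 → hold, X_5=0
t=5: X=0, d=2 → hold, X_6=0
t=6: X=0, d=8 → hold, X_7=0
t=7: X=0, d=8 → hold, X_8=0
t=8: X=0, d=1 → birth, X_9=1
t=9: X=1, d=5 → death, X_10=0
t=10: X=0, d=6 → hold, X_11=0
t=11: X=0, d=2 → hold, X_12=0
t=12: X=0, d=5 → hold, X_13=0


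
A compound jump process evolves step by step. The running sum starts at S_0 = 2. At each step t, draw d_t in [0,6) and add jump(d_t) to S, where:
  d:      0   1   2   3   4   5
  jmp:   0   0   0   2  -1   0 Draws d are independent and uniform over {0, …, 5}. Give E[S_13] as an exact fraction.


25/6

Outcome values over d=0..5: [0, 0, 0, 2, -1, 0]
Σy = 1, Σy² = 5, M = 6
μ = 1/6 = 1/6,  σ² = 5/6 − (1/6)² = 29/36
E[S_13] = 2 + 13·(1/6) = 25/6


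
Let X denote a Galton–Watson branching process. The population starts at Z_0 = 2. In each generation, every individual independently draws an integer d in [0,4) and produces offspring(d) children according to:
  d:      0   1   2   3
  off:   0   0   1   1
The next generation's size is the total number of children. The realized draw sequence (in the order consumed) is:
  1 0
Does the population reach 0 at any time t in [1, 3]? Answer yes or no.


gen 0: Z_0=2, draws=[1, 0], offspring=[0, 0], Z_1=0
gen 1: Z_1=0, draws=[], offspring=[], Z_2=0
gen 2: Z_2=0, draws=[], offspring=[], Z_3=0

yes


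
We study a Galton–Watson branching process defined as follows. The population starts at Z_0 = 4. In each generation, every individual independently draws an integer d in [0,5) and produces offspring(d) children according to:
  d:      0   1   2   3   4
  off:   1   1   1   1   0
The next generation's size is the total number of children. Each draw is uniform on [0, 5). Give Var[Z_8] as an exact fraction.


Outcome values over d=0..4: [1, 1, 1, 1, 0]
Σy = 4, Σy² = 4, M = 5
μ = 4/5 = 4/5,  σ² = 4/5 − (4/5)² = 4/25
V_0 = 0, E_0 = 4
V_1 = 4/25·E_0 + (4/5)²·V_0 = 16/25;  E_1 = 16/5
V_2 = 4/25·E_1 + (4/5)²·V_1 = 576/625;  E_2 = 64/25
V_3 = 4/25·E_2 + (4/5)²·V_2 = 15616/15625;  E_3 = 256/125
V_4 = 4/25·E_3 + (4/5)²·V_3 = 377856/390625;  E_4 = 1024/625
V_5 = 4/25·E_4 + (4/5)²·V_4 = 8605696/9765625;  E_5 = 4096/3125
V_6 = 4/25·E_5 + (4/5)²·V_5 = 188891136/244140625;  E_6 = 16384/15625
V_7 = 4/25·E_6 + (4/5)²·V_6 = 4046258176/6103515625;  E_7 = 65536/78125
V_8 = 4/25·E_7 + (4/5)²·V_7 = 85220130816/152587890625;  E_8 = 262144/390625

85220130816/152587890625


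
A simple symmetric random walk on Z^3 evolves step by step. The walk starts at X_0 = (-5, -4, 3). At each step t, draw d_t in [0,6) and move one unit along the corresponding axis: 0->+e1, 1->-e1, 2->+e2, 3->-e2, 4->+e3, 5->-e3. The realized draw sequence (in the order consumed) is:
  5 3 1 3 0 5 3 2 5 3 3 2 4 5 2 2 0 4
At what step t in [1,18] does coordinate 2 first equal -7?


7

t=0: X=(-5, -4, 3), d=5 → -e3, X_1=(-5, -4, 2)
t=1: X=(-5, -4, 2), d=3 → -e2, X_2=(-5, -5, 2)
t=2: X=(-5, -5, 2), d=1 → -e1, X_3=(-6, -5, 2)
t=3: X=(-6, -5, 2), d=3 → -e2, X_4=(-6, -6, 2)
t=4: X=(-6, -6, 2), d=0 → +e1, X_5=(-5, -6, 2)
t=5: X=(-5, -6, 2), d=5 → -e3, X_6=(-5, -6, 1)
t=6: X=(-5, -6, 1), d=3 → -e2, X_7=(-5, -7, 1)
t=7: X=(-5, -7, 1), d=2 → +e2, X_8=(-5, -6, 1)
t=8: X=(-5, -6, 1), d=5 → -e3, X_9=(-5, -6, 0)
t=9: X=(-5, -6, 0), d=3 → -e2, X_10=(-5, -7, 0)
t=10: X=(-5, -7, 0), d=3 → -e2, X_11=(-5, -8, 0)
t=11: X=(-5, -8, 0), d=2 → +e2, X_12=(-5, -7, 0)
t=12: X=(-5, -7, 0), d=4 → +e3, X_13=(-5, -7, 1)
t=13: X=(-5, -7, 1), d=5 → -e3, X_14=(-5, -7, 0)
t=14: X=(-5, -7, 0), d=2 → +e2, X_15=(-5, -6, 0)
t=15: X=(-5, -6, 0), d=2 → +e2, X_16=(-5, -5, 0)
t=16: X=(-5, -5, 0), d=0 → +e1, X_17=(-4, -5, 0)
t=17: X=(-4, -5, 0), d=4 → +e3, X_18=(-4, -5, 1)


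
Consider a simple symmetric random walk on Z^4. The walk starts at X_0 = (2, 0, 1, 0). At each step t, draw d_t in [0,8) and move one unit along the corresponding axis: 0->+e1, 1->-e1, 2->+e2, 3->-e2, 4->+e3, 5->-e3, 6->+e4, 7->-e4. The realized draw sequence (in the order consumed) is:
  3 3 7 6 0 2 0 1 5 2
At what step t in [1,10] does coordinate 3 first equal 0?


t=0: X=(2, 0, 1, 0), d=3 → -e2, X_1=(2, -1, 1, 0)
t=1: X=(2, -1, 1, 0), d=3 → -e2, X_2=(2, -2, 1, 0)
t=2: X=(2, -2, 1, 0), d=7 → -e4, X_3=(2, -2, 1, -1)
t=3: X=(2, -2, 1, -1), d=6 → +e4, X_4=(2, -2, 1, 0)
t=4: X=(2, -2, 1, 0), d=0 → +e1, X_5=(3, -2, 1, 0)
t=5: X=(3, -2, 1, 0), d=2 → +e2, X_6=(3, -1, 1, 0)
t=6: X=(3, -1, 1, 0), d=0 → +e1, X_7=(4, -1, 1, 0)
t=7: X=(4, -1, 1, 0), d=1 → -e1, X_8=(3, -1, 1, 0)
t=8: X=(3, -1, 1, 0), d=5 → -e3, X_9=(3, -1, 0, 0)
t=9: X=(3, -1, 0, 0), d=2 → +e2, X_10=(3, 0, 0, 0)

9


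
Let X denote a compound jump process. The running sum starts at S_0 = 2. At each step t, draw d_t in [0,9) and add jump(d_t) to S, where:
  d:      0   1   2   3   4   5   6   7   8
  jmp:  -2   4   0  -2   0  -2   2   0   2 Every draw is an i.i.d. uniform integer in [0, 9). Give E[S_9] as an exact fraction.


4

Outcome values over d=0..8: [-2, 4, 0, -2, 0, -2, 2, 0, 2]
Σy = 2, Σy² = 36, M = 9
μ = 2/9 = 2/9,  σ² = 36/9 − (2/9)² = 320/81
E[S_9] = 2 + 9·(2/9) = 4


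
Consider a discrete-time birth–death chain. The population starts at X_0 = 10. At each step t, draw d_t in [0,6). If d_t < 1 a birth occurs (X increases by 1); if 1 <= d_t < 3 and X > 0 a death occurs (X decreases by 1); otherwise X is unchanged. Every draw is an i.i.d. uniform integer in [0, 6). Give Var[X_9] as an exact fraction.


17/4

X can drop by at most 1 per step and X_0 = 10 > T = 9, so X_t >= 10 − t >= 1 > 0 for every t <= 9: the floor at 0 (the 'and X > 0' condition) never binds. Hence X_9 = X_0 + Σ_{t<9} Y_t with i.i.d. increments Y_t = y(d_t) ∈ {+1, −1, 0}.
Outcome values over d=0..5: [1, -1, -1, 0, 0, 0]
Σy = -1, Σy² = 3, M = 6
μ = -1/6 = -1/6,  σ² = 3/6 − (-1/6)² = 17/36
Independent increments: Var[X_9] = 9·σ² = 9·(17/36) = 17/4


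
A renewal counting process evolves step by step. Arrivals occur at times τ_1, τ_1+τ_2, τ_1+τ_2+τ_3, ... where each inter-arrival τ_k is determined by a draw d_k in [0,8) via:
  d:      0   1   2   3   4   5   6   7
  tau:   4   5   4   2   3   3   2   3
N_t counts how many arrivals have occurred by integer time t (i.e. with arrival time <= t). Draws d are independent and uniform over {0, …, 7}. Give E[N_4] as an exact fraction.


Inter-arrival values over d=0..7: [4, 5, 4, 2, 3, 3, 2, 3]
Each d has probability 1/8, so the pmf of τ is: f(2) = 1/4, f(3) = 3/8, f(4) = 1/4, f(5) = 1/8
Renewal equation for m(n) = E[N_n]: condition on τ_1 = k (if k <= n, one arrival plus a fresh copy on the remaining n−k steps): m(n) = F(n) + Σ_{k<=n} f(k)·m(n−k), where F(n) = P(τ <= n) and m(0) = 0
m(1) = F(1) = 0
m(2) = F(2) = 1/4
m(3) = F(3) = 5/8
m(4) = F(4) + f(2)·m(2) = 7/8 + 1/4·1/4 = 15/16
E[N_4] = m(4) = 15/16

15/16


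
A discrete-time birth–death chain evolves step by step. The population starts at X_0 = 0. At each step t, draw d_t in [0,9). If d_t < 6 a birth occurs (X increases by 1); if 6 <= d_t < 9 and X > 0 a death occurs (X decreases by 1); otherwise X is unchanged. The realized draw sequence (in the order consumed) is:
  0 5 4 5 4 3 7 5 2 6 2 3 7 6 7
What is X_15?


t=0: X=0, d=0 → birth, X_1=1
t=1: X=1, d=5 → birth, X_2=2
t=2: X=2, d=4 → birth, X_3=3
t=3: X=3, d=5 → birth, X_4=4
t=4: X=4, d=4 → birth, X_5=5
t=5: X=5, d=3 → birth, X_6=6
t=6: X=6, d=7 → death, X_7=5
t=7: X=5, d=5 → birth, X_8=6
t=8: X=6, d=2 → birth, X_9=7
t=9: X=7, d=6 → death, X_10=6
t=10: X=6, d=2 → birth, X_11=7
t=11: X=7, d=3 → birth, X_12=8
t=12: X=8, d=7 → death, X_13=7
t=13: X=7, d=6 → death, X_14=6
t=14: X=6, d=7 → death, X_15=5

5


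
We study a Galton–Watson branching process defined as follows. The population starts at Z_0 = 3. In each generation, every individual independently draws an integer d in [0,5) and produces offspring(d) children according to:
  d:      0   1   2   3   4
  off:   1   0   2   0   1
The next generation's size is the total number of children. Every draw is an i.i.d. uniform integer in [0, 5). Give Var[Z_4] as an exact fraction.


991872/390625

Outcome values over d=0..4: [1, 0, 2, 0, 1]
Σy = 4, Σy² = 6, M = 5
μ = 4/5 = 4/5,  σ² = 6/5 − (4/5)² = 14/25
V_0 = 0, E_0 = 3
V_1 = 14/25·E_0 + (4/5)²·V_0 = 42/25;  E_1 = 12/5
V_2 = 14/25·E_1 + (4/5)²·V_1 = 1512/625;  E_2 = 48/25
V_3 = 14/25·E_2 + (4/5)²·V_2 = 40992/15625;  E_3 = 192/125
V_4 = 14/25·E_3 + (4/5)²·V_3 = 991872/390625;  E_4 = 768/625


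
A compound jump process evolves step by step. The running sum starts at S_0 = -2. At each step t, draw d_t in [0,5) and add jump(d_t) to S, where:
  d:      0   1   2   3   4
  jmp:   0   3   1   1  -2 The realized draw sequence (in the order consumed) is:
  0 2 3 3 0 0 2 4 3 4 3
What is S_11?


t=0: S=-2, d=0, jump=0, S_1=-2
t=1: S=-2, d=2, jump=1, S_2=-1
t=2: S=-1, d=3, jump=1, S_3=0
t=3: S=0, d=3, jump=1, S_4=1
t=4: S=1, d=0, jump=0, S_5=1
t=5: S=1, d=0, jump=0, S_6=1
t=6: S=1, d=2, jump=1, S_7=2
t=7: S=2, d=4, jump=-2, S_8=0
t=8: S=0, d=3, jump=1, S_9=1
t=9: S=1, d=4, jump=-2, S_10=-1
t=10: S=-1, d=3, jump=1, S_11=0

0


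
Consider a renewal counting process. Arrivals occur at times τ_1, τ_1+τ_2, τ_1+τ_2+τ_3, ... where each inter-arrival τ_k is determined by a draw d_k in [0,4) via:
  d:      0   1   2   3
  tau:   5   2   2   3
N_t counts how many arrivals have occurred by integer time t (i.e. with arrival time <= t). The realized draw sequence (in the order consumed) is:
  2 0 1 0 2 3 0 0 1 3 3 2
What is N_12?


3

draw d_1=2: τ_1=2, arrival time A_1=2
draw d_2=0: τ_2=5, arrival time A_2=7
draw d_3=1: τ_3=2, arrival time A_3=9
draw d_4=0: τ_4=5, arrival time A_4=14
draw d_5=2: τ_5=2, arrival time A_5=16
draw d_6=3: τ_6=3, arrival time A_6=19
draw d_7=0: τ_7=5, arrival time A_7=24
draw d_8=0: τ_8=5, arrival time A_8=29
draw d_9=1: τ_9=2, arrival time A_9=31
draw d_10=3: τ_10=3, arrival time A_10=34
draw d_11=3: τ_11=3, arrival time A_11=37
draw d_12=2: τ_12=2, arrival time A_12=39
N_t over t=0..12: 0:0 1:0 2:1 3:1 4:1 5:1 6:1 7:2 8:2 9:3 10:3 11:3 12:3


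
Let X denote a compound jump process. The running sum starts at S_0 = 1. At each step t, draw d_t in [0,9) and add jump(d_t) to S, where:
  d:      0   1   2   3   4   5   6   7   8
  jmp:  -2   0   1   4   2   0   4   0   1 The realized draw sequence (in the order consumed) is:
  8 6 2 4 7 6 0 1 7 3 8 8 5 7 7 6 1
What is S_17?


t=0: S=1, d=8, jump=1, S_1=2
t=1: S=2, d=6, jump=4, S_2=6
t=2: S=6, d=2, jump=1, S_3=7
t=3: S=7, d=4, jump=2, S_4=9
t=4: S=9, d=7, jump=0, S_5=9
t=5: S=9, d=6, jump=4, S_6=13
t=6: S=13, d=0, jump=-2, S_7=11
t=7: S=11, d=1, jump=0, S_8=11
t=8: S=11, d=7, jump=0, S_9=11
t=9: S=11, d=3, jump=4, S_10=15
t=10: S=15, d=8, jump=1, S_11=16
t=11: S=16, d=8, jump=1, S_12=17
t=12: S=17, d=5, jump=0, S_13=17
t=13: S=17, d=7, jump=0, S_14=17
t=14: S=17, d=7, jump=0, S_15=17
t=15: S=17, d=6, jump=4, S_16=21
t=16: S=21, d=1, jump=0, S_17=21

21


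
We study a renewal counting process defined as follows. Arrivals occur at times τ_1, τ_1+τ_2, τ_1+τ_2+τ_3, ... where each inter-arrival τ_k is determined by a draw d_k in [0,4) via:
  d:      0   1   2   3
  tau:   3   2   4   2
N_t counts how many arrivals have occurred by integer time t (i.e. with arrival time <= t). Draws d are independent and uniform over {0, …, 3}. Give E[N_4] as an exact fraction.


Inter-arrival values over d=0..3: [3, 2, 4, 2]
Each d has probability 1/4, so the pmf of τ is: f(2) = 1/2, f(3) = 1/4, f(4) = 1/4
Renewal equation for m(n) = E[N_n]: condition on τ_1 = k (if k <= n, one arrival plus a fresh copy on the remaining n−k steps): m(n) = F(n) + Σ_{k<=n} f(k)·m(n−k), where F(n) = P(τ <= n) and m(0) = 0
m(1) = F(1) = 0
m(2) = F(2) = 1/2
m(3) = F(3) = 3/4
m(4) = F(4) + f(2)·m(2) = 1 + 1/2·1/2 = 5/4
E[N_4] = m(4) = 5/4

5/4


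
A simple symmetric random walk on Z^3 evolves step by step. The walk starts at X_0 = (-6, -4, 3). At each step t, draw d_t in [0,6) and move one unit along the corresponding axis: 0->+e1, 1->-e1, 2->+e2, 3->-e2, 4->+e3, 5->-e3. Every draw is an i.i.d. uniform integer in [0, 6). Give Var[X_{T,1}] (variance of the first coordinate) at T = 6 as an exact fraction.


2

Outcome values over d=0..5: [1, -1, 0, 0, 0, 0]
Σy = 0, Σy² = 2, M = 6
μ = 0/6 = 0,  σ² = 2/6 − (0)² = 1/3
Independent increments: Var[X_6] = 6·σ² = 6·(1/3) = 2


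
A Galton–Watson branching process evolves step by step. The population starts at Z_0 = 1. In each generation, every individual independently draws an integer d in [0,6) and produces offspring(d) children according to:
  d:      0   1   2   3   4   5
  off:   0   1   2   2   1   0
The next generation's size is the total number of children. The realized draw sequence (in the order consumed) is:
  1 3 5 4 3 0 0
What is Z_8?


gen 0: Z_0=1, draws=[1], offspring=[1], Z_1=1
gen 1: Z_1=1, draws=[3], offspring=[2], Z_2=2
gen 2: Z_2=2, draws=[5, 4], offspring=[0, 1], Z_3=1
gen 3: Z_3=1, draws=[3], offspring=[2], Z_4=2
gen 4: Z_4=2, draws=[0, 0], offspring=[0, 0], Z_5=0
gen 5: Z_5=0, draws=[], offspring=[], Z_6=0
gen 6: Z_6=0, draws=[], offspring=[], Z_7=0
gen 7: Z_7=0, draws=[], offspring=[], Z_8=0

0


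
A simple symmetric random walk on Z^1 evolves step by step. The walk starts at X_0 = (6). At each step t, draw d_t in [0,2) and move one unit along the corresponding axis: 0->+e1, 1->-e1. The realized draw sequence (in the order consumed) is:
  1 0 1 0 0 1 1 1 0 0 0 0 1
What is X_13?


t=0: X=(6), d=1 → -e1, X_1=(5)
t=1: X=(5), d=0 → +e1, X_2=(6)
t=2: X=(6), d=1 → -e1, X_3=(5)
t=3: X=(5), d=0 → +e1, X_4=(6)
t=4: X=(6), d=0 → +e1, X_5=(7)
t=5: X=(7), d=1 → -e1, X_6=(6)
t=6: X=(6), d=1 → -e1, X_7=(5)
t=7: X=(5), d=1 → -e1, X_8=(4)
t=8: X=(4), d=0 → +e1, X_9=(5)
t=9: X=(5), d=0 → +e1, X_10=(6)
t=10: X=(6), d=0 → +e1, X_11=(7)
t=11: X=(7), d=0 → +e1, X_12=(8)
t=12: X=(8), d=1 → -e1, X_13=(7)

(7)


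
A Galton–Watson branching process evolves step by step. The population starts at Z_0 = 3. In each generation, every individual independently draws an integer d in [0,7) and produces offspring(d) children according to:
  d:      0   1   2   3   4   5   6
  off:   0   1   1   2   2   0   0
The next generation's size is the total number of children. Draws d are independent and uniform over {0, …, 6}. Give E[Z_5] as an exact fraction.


Outcome values over d=0..6: [0, 1, 1, 2, 2, 0, 0]
Σy = 6, Σy² = 10, M = 7
μ = 6/7 = 6/7,  σ² = 10/7 − (6/7)² = 34/49
E[Z_0] = 3
E[Z_1] = 6/7·E[Z_0] = 18/7
E[Z_2] = 6/7·E[Z_1] = 108/49
E[Z_3] = 6/7·E[Z_2] = 648/343
E[Z_4] = 6/7·E[Z_3] = 3888/2401
E[Z_5] = 6/7·E[Z_4] = 23328/16807

23328/16807


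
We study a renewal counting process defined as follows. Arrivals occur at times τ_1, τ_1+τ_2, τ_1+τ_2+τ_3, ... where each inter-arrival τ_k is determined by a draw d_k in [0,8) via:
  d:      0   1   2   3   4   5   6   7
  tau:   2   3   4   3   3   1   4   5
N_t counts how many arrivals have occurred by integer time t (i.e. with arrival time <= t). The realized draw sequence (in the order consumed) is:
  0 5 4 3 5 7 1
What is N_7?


3

draw d_1=0: τ_1=2, arrival time A_1=2
draw d_2=5: τ_2=1, arrival time A_2=3
draw d_3=4: τ_3=3, arrival time A_3=6
draw d_4=3: τ_4=3, arrival time A_4=9
draw d_5=5: τ_5=1, arrival time A_5=10
draw d_6=7: τ_6=5, arrival time A_6=15
draw d_7=1: τ_7=3, arrival time A_7=18
N_t over t=0..7: 0:0 1:0 2:1 3:2 4:2 5:2 6:3 7:3


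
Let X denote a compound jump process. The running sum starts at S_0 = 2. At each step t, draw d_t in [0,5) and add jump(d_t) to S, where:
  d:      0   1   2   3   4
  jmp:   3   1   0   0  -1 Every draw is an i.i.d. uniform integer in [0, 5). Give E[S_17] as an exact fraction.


Outcome values over d=0..4: [3, 1, 0, 0, -1]
Σy = 3, Σy² = 11, M = 5
μ = 3/5 = 3/5,  σ² = 11/5 − (3/5)² = 46/25
E[S_17] = 2 + 17·(3/5) = 61/5

61/5


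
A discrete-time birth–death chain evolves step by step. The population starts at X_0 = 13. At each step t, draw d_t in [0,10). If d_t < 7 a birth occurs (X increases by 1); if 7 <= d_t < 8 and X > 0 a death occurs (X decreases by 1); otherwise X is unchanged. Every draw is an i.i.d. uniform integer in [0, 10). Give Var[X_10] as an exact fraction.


22/5

X can drop by at most 1 per step and X_0 = 13 > T = 10, so X_t >= 13 − t >= 3 > 0 for every t <= 10: the floor at 0 (the 'and X > 0' condition) never binds. Hence X_10 = X_0 + Σ_{t<10} Y_t with i.i.d. increments Y_t = y(d_t) ∈ {+1, −1, 0}.
Outcome values over d=0..9: [1, 1, 1, 1, 1, 1, 1, -1, 0, 0]
Σy = 6, Σy² = 8, M = 10
μ = 6/10 = 3/5,  σ² = 8/10 − (3/5)² = 11/25
Independent increments: Var[X_10] = 10·σ² = 10·(11/25) = 22/5


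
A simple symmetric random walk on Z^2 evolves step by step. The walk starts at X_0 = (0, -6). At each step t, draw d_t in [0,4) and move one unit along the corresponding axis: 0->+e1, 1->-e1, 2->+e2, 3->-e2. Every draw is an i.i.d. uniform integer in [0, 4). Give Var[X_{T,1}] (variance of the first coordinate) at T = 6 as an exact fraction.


3

Outcome values over d=0..3: [1, -1, 0, 0]
Σy = 0, Σy² = 2, M = 4
μ = 0/4 = 0,  σ² = 2/4 − (0)² = 1/2
Independent increments: Var[X_6] = 6·σ² = 6·(1/2) = 3


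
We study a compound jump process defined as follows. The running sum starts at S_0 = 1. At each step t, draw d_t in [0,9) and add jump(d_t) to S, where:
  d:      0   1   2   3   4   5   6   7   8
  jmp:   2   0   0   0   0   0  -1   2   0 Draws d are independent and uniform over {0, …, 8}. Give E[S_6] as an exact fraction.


Outcome values over d=0..8: [2, 0, 0, 0, 0, 0, -1, 2, 0]
Σy = 3, Σy² = 9, M = 9
μ = 3/9 = 1/3,  σ² = 9/9 − (1/3)² = 8/9
E[S_6] = 1 + 6·(1/3) = 3

3


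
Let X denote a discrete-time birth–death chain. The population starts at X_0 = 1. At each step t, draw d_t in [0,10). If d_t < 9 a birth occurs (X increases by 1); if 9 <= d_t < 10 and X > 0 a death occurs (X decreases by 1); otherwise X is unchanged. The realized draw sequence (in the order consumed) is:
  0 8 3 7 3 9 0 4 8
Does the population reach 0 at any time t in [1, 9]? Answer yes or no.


t=0: X=1, d=0 → birth, X_1=2
t=1: X=2, d=8 → birth, X_2=3
t=2: X=3, d=3 → birth, X_3=4
t=3: X=4, d=7 → birth, X_4=5
t=4: X=5, d=3 → birth, X_5=6
t=5: X=6, d=9 → death, X_6=5
t=6: X=5, d=0 → birth, X_7=6
t=7: X=6, d=4 → birth, X_8=7
t=8: X=7, d=8 → birth, X_9=8

no


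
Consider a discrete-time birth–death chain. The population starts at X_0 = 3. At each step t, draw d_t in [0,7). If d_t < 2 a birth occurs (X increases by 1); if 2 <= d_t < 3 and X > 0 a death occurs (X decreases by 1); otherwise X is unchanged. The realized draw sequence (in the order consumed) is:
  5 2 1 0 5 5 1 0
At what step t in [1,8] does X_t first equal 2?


2

t=0: X=3, d=5 → hold, X_1=3
t=1: X=3, d=2 → death, X_2=2
t=2: X=2, d=1 → birth, X_3=3
t=3: X=3, d=0 → birth, X_4=4
t=4: X=4, d=5 → hold, X_5=4
t=5: X=4, d=5 → hold, X_6=4
t=6: X=4, d=1 → birth, X_7=5
t=7: X=5, d=0 → birth, X_8=6


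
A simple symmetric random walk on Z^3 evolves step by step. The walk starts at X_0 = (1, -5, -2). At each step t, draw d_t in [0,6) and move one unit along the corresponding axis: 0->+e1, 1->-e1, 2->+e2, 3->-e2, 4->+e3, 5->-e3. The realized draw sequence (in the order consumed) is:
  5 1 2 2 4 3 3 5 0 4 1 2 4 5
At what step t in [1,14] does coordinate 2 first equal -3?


4

t=0: X=(1, -5, -2), d=5 → -e3, X_1=(1, -5, -3)
t=1: X=(1, -5, -3), d=1 → -e1, X_2=(0, -5, -3)
t=2: X=(0, -5, -3), d=2 → +e2, X_3=(0, -4, -3)
t=3: X=(0, -4, -3), d=2 → +e2, X_4=(0, -3, -3)
t=4: X=(0, -3, -3), d=4 → +e3, X_5=(0, -3, -2)
t=5: X=(0, -3, -2), d=3 → -e2, X_6=(0, -4, -2)
t=6: X=(0, -4, -2), d=3 → -e2, X_7=(0, -5, -2)
t=7: X=(0, -5, -2), d=5 → -e3, X_8=(0, -5, -3)
t=8: X=(0, -5, -3), d=0 → +e1, X_9=(1, -5, -3)
t=9: X=(1, -5, -3), d=4 → +e3, X_10=(1, -5, -2)
t=10: X=(1, -5, -2), d=1 → -e1, X_11=(0, -5, -2)
t=11: X=(0, -5, -2), d=2 → +e2, X_12=(0, -4, -2)
t=12: X=(0, -4, -2), d=4 → +e3, X_13=(0, -4, -1)
t=13: X=(0, -4, -1), d=5 → -e3, X_14=(0, -4, -2)


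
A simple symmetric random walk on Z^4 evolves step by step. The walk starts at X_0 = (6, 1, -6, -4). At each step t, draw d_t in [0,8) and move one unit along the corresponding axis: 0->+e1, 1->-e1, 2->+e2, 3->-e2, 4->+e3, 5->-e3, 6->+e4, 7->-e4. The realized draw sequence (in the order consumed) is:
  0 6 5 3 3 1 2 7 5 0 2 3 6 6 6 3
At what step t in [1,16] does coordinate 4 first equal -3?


t=0: X=(6, 1, -6, -4), d=0 → +e1, X_1=(7, 1, -6, -4)
t=1: X=(7, 1, -6, -4), d=6 → +e4, X_2=(7, 1, -6, -3)
t=2: X=(7, 1, -6, -3), d=5 → -e3, X_3=(7, 1, -7, -3)
t=3: X=(7, 1, -7, -3), d=3 → -e2, X_4=(7, 0, -7, -3)
t=4: X=(7, 0, -7, -3), d=3 → -e2, X_5=(7, -1, -7, -3)
t=5: X=(7, -1, -7, -3), d=1 → -e1, X_6=(6, -1, -7, -3)
t=6: X=(6, -1, -7, -3), d=2 → +e2, X_7=(6, 0, -7, -3)
t=7: X=(6, 0, -7, -3), d=7 → -e4, X_8=(6, 0, -7, -4)
t=8: X=(6, 0, -7, -4), d=5 → -e3, X_9=(6, 0, -8, -4)
t=9: X=(6, 0, -8, -4), d=0 → +e1, X_10=(7, 0, -8, -4)
t=10: X=(7, 0, -8, -4), d=2 → +e2, X_11=(7, 1, -8, -4)
t=11: X=(7, 1, -8, -4), d=3 → -e2, X_12=(7, 0, -8, -4)
t=12: X=(7, 0, -8, -4), d=6 → +e4, X_13=(7, 0, -8, -3)
t=13: X=(7, 0, -8, -3), d=6 → +e4, X_14=(7, 0, -8, -2)
t=14: X=(7, 0, -8, -2), d=6 → +e4, X_15=(7, 0, -8, -1)
t=15: X=(7, 0, -8, -1), d=3 → -e2, X_16=(7, -1, -8, -1)

2


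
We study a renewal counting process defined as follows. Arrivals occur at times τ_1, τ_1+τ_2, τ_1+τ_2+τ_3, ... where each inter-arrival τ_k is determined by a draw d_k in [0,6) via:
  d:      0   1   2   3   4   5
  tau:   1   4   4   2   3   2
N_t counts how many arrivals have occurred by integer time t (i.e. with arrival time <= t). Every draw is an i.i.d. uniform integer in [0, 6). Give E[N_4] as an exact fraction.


Inter-arrival values over d=0..5: [1, 4, 4, 2, 3, 2]
Each d has probability 1/6, so the pmf of τ is: f(1) = 1/6, f(2) = 1/3, f(3) = 1/6, f(4) = 1/3
Renewal equation for m(n) = E[N_n]: condition on τ_1 = k (if k <= n, one arrival plus a fresh copy on the remaining n−k steps): m(n) = F(n) + Σ_{k<=n} f(k)·m(n−k), where F(n) = P(τ <= n) and m(0) = 0
m(1) = F(1) = 1/6
m(2) = F(2) + f(1)·m(1) = 1/2 + 1/6·1/6 = 19/36
m(3) = F(3) + f(1)·m(2) + f(2)·m(1) = 2/3 + 1/6·19/36 + 1/3·1/6 = 175/216
m(4) = F(4) + f(1)·m(3) + f(2)·m(2) + f(3)·m(1) = 1 + 1/6·175/216 + 1/3·19/36 + 1/6·1/6 = 1735/1296
E[N_4] = m(4) = 1735/1296

1735/1296


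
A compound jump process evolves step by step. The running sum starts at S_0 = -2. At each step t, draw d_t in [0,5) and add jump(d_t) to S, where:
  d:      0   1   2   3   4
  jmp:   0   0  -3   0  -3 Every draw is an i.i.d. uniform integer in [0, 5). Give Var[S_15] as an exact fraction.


Outcome values over d=0..4: [0, 0, -3, 0, -3]
Σy = -6, Σy² = 18, M = 5
μ = -6/5 = -6/5,  σ² = 18/5 − (-6/5)² = 54/25
Independent increments: Var[S_15] = 15·σ² = 15·(54/25) = 162/5

162/5


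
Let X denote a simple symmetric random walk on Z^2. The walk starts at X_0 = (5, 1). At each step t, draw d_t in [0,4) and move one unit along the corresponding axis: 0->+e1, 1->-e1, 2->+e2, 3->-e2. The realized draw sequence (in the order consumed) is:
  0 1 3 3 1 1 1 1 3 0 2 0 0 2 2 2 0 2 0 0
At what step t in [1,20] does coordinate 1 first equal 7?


20

t=0: X=(5, 1), d=0 → +e1, X_1=(6, 1)
t=1: X=(6, 1), d=1 → -e1, X_2=(5, 1)
t=2: X=(5, 1), d=3 → -e2, X_3=(5, 0)
t=3: X=(5, 0), d=3 → -e2, X_4=(5, -1)
t=4: X=(5, -1), d=1 → -e1, X_5=(4, -1)
t=5: X=(4, -1), d=1 → -e1, X_6=(3, -1)
t=6: X=(3, -1), d=1 → -e1, X_7=(2, -1)
t=7: X=(2, -1), d=1 → -e1, X_8=(1, -1)
t=8: X=(1, -1), d=3 → -e2, X_9=(1, -2)
t=9: X=(1, -2), d=0 → +e1, X_10=(2, -2)
t=10: X=(2, -2), d=2 → +e2, X_11=(2, -1)
t=11: X=(2, -1), d=0 → +e1, X_12=(3, -1)
t=12: X=(3, -1), d=0 → +e1, X_13=(4, -1)
t=13: X=(4, -1), d=2 → +e2, X_14=(4, 0)
t=14: X=(4, 0), d=2 → +e2, X_15=(4, 1)
t=15: X=(4, 1), d=2 → +e2, X_16=(4, 2)
t=16: X=(4, 2), d=0 → +e1, X_17=(5, 2)
t=17: X=(5, 2), d=2 → +e2, X_18=(5, 3)
t=18: X=(5, 3), d=0 → +e1, X_19=(6, 3)
t=19: X=(6, 3), d=0 → +e1, X_20=(7, 3)


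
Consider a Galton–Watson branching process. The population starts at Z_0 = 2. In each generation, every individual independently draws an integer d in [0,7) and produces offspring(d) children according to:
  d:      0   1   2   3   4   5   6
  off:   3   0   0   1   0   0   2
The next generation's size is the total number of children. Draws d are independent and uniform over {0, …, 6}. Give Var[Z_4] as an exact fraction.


29596320/5764801

Outcome values over d=0..6: [3, 0, 0, 1, 0, 0, 2]
Σy = 6, Σy² = 14, M = 7
μ = 6/7 = 6/7,  σ² = 14/7 − (6/7)² = 62/49
V_0 = 0, E_0 = 2
V_1 = 62/49·E_0 + (6/7)²·V_0 = 124/49;  E_1 = 12/7
V_2 = 62/49·E_1 + (6/7)²·V_1 = 9672/2401;  E_2 = 72/49
V_3 = 62/49·E_2 + (6/7)²·V_2 = 566928/117649;  E_3 = 432/343
V_4 = 62/49·E_3 + (6/7)²·V_3 = 29596320/5764801;  E_4 = 2592/2401


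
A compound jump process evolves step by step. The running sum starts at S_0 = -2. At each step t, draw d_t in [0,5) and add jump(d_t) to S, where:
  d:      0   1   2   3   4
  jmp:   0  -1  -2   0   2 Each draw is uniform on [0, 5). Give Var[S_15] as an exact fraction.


Outcome values over d=0..4: [0, -1, -2, 0, 2]
Σy = -1, Σy² = 9, M = 5
μ = -1/5 = -1/5,  σ² = 9/5 − (-1/5)² = 44/25
Independent increments: Var[S_15] = 15·σ² = 15·(44/25) = 132/5

132/5


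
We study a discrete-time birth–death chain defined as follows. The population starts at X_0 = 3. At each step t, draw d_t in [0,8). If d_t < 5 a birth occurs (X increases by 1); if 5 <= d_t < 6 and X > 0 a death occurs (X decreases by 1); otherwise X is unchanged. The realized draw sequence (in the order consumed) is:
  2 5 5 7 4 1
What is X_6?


4

t=0: X=3, d=2 → birth, X_1=4
t=1: X=4, d=5 → death, X_2=3
t=2: X=3, d=5 → death, X_3=2
t=3: X=2, d=7 → hold, X_4=2
t=4: X=2, d=4 → birth, X_5=3
t=5: X=3, d=1 → birth, X_6=4


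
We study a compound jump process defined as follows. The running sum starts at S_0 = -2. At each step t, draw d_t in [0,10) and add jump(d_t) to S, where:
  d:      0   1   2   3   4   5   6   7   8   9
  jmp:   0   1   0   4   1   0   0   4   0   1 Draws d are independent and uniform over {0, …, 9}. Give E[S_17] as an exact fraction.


167/10

Outcome values over d=0..9: [0, 1, 0, 4, 1, 0, 0, 4, 0, 1]
Σy = 11, Σy² = 35, M = 10
μ = 11/10 = 11/10,  σ² = 35/10 − (11/10)² = 229/100
E[S_17] = -2 + 17·(11/10) = 167/10


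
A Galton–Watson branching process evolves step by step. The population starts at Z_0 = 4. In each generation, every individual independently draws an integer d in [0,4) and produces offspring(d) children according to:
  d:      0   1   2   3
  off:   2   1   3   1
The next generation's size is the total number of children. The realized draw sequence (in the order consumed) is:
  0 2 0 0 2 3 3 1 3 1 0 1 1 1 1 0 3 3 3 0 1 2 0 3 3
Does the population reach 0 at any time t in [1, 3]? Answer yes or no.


gen 0: Z_0=4, draws=[0, 2, 0, 0], offspring=[2, 3, 2, 2], Z_1=9
gen 1: Z_1=9, draws=[2, 3, 3, 1, 3, 1, 0, 1, 1], offspring=[3, 1, 1, 1, 1, 1, 2, 1, 1], Z_2=12
gen 2: Z_2=12, draws=[1, 1, 0, 3, 3, 3, 0, 1, 2, 0, 3, 3], offspring=[1, 1, 2, 1, 1, 1, 2, 1, 3, 2, 1, 1], Z_3=17

no


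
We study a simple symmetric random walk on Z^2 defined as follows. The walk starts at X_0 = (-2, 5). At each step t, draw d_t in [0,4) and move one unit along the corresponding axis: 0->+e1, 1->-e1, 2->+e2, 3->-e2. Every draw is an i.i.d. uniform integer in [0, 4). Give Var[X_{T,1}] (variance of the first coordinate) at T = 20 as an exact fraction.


Outcome values over d=0..3: [1, -1, 0, 0]
Σy = 0, Σy² = 2, M = 4
μ = 0/4 = 0,  σ² = 2/4 − (0)² = 1/2
Independent increments: Var[X_20] = 20·σ² = 20·(1/2) = 10

10


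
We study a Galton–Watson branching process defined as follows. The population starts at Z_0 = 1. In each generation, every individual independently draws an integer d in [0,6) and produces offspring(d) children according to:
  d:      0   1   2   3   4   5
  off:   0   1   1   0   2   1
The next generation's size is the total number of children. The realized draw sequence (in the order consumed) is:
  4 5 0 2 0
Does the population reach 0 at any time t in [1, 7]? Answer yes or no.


gen 0: Z_0=1, draws=[4], offspring=[2], Z_1=2
gen 1: Z_1=2, draws=[5, 0], offspring=[1, 0], Z_2=1
gen 2: Z_2=1, draws=[2], offspring=[1], Z_3=1
gen 3: Z_3=1, draws=[0], offspring=[0], Z_4=0
gen 4: Z_4=0, draws=[], offspring=[], Z_5=0
gen 5: Z_5=0, draws=[], offspring=[], Z_6=0
gen 6: Z_6=0, draws=[], offspring=[], Z_7=0

yes


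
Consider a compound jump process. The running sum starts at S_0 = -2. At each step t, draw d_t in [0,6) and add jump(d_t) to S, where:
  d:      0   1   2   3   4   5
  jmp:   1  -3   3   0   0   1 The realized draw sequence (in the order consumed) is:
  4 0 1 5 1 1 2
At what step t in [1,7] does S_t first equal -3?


t=0: S=-2, d=4, jump=0, S_1=-2
t=1: S=-2, d=0, jump=1, S_2=-1
t=2: S=-1, d=1, jump=-3, S_3=-4
t=3: S=-4, d=5, jump=1, S_4=-3
t=4: S=-3, d=1, jump=-3, S_5=-6
t=5: S=-6, d=1, jump=-3, S_6=-9
t=6: S=-9, d=2, jump=3, S_7=-6

4


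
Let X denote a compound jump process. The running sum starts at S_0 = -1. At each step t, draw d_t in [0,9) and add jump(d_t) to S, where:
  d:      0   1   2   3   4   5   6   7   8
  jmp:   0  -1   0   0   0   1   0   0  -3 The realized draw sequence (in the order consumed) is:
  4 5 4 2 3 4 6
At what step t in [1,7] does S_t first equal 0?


t=0: S=-1, d=4, jump=0, S_1=-1
t=1: S=-1, d=5, jump=1, S_2=0
t=2: S=0, d=4, jump=0, S_3=0
t=3: S=0, d=2, jump=0, S_4=0
t=4: S=0, d=3, jump=0, S_5=0
t=5: S=0, d=4, jump=0, S_6=0
t=6: S=0, d=6, jump=0, S_7=0

2


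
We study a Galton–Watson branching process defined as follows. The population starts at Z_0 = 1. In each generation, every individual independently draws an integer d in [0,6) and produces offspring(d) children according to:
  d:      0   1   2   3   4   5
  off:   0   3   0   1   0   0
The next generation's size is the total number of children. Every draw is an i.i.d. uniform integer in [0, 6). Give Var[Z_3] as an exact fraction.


836/729

Outcome values over d=0..5: [0, 3, 0, 1, 0, 0]
Σy = 4, Σy² = 10, M = 6
μ = 4/6 = 2/3,  σ² = 10/6 − (2/3)² = 11/9
V_0 = 0, E_0 = 1
V_1 = 11/9·E_0 + (2/3)²·V_0 = 11/9;  E_1 = 2/3
V_2 = 11/9·E_1 + (2/3)²·V_1 = 110/81;  E_2 = 4/9
V_3 = 11/9·E_2 + (2/3)²·V_2 = 836/729;  E_3 = 8/27


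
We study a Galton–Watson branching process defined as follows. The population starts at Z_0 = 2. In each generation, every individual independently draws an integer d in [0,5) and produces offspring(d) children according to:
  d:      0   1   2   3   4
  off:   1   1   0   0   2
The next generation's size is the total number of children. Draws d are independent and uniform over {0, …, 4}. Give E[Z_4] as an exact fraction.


512/625

Outcome values over d=0..4: [1, 1, 0, 0, 2]
Σy = 4, Σy² = 6, M = 5
μ = 4/5 = 4/5,  σ² = 6/5 − (4/5)² = 14/25
E[Z_0] = 2
E[Z_1] = 4/5·E[Z_0] = 8/5
E[Z_2] = 4/5·E[Z_1] = 32/25
E[Z_3] = 4/5·E[Z_2] = 128/125
E[Z_4] = 4/5·E[Z_3] = 512/625


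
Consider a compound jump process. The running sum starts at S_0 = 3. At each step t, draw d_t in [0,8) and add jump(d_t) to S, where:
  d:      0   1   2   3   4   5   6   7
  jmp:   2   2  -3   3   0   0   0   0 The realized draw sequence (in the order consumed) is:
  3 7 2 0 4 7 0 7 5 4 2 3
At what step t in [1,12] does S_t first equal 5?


4

t=0: S=3, d=3, jump=3, S_1=6
t=1: S=6, d=7, jump=0, S_2=6
t=2: S=6, d=2, jump=-3, S_3=3
t=3: S=3, d=0, jump=2, S_4=5
t=4: S=5, d=4, jump=0, S_5=5
t=5: S=5, d=7, jump=0, S_6=5
t=6: S=5, d=0, jump=2, S_7=7
t=7: S=7, d=7, jump=0, S_8=7
t=8: S=7, d=5, jump=0, S_9=7
t=9: S=7, d=4, jump=0, S_10=7
t=10: S=7, d=2, jump=-3, S_11=4
t=11: S=4, d=3, jump=3, S_12=7


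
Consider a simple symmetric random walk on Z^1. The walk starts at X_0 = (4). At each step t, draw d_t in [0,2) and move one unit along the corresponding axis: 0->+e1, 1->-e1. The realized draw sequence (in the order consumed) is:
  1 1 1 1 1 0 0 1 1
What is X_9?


t=0: X=(4), d=1 → -e1, X_1=(3)
t=1: X=(3), d=1 → -e1, X_2=(2)
t=2: X=(2), d=1 → -e1, X_3=(1)
t=3: X=(1), d=1 → -e1, X_4=(0)
t=4: X=(0), d=1 → -e1, X_5=(-1)
t=5: X=(-1), d=0 → +e1, X_6=(0)
t=6: X=(0), d=0 → +e1, X_7=(1)
t=7: X=(1), d=1 → -e1, X_8=(0)
t=8: X=(0), d=1 → -e1, X_9=(-1)

(-1)


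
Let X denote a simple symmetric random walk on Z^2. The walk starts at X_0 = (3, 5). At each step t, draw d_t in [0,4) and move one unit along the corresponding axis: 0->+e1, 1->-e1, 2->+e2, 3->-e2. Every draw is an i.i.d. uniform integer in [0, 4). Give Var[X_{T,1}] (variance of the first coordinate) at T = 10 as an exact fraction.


Outcome values over d=0..3: [1, -1, 0, 0]
Σy = 0, Σy² = 2, M = 4
μ = 0/4 = 0,  σ² = 2/4 − (0)² = 1/2
Independent increments: Var[X_10] = 10·σ² = 10·(1/2) = 5

5
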